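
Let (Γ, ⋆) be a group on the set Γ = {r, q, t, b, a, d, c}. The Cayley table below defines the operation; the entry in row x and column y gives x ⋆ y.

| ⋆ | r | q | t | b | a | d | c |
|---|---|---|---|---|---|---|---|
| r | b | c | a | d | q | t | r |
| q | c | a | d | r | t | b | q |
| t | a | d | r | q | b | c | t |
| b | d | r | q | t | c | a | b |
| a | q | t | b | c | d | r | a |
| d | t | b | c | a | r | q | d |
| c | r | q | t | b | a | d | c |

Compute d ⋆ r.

t

Read row d, column r: d ⋆ r = t.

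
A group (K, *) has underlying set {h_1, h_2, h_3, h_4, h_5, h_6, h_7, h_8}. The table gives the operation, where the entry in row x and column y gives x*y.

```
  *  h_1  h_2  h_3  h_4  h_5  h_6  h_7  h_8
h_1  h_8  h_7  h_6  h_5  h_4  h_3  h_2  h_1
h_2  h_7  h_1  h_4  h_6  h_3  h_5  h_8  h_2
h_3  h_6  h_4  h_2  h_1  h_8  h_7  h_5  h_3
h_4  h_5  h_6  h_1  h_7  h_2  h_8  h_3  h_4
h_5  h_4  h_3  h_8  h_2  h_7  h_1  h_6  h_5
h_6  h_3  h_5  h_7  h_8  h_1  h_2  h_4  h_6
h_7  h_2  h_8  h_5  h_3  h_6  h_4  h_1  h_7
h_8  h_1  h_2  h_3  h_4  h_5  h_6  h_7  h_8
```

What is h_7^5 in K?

h_7^1 = h_7
h_7^2 = h_7*h_7 = h_1
h_7^3 = h_1*h_7 = h_2
h_7^4 = h_2*h_7 = h_8
h_7^5 = h_8*h_7 = h_7
(Structurally, K here is isomorphic to the cyclic group Z_8.)

h_7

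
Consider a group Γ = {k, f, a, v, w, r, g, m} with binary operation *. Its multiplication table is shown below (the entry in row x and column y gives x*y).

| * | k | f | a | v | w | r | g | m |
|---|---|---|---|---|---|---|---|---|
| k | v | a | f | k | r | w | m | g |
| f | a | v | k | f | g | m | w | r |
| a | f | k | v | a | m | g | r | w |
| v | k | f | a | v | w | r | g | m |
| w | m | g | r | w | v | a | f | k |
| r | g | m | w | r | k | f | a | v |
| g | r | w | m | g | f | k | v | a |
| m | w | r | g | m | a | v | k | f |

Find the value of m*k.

w

Read row m, column k: m*k = w.
(Structurally, Γ here is isomorphic to the dihedral group D_4.)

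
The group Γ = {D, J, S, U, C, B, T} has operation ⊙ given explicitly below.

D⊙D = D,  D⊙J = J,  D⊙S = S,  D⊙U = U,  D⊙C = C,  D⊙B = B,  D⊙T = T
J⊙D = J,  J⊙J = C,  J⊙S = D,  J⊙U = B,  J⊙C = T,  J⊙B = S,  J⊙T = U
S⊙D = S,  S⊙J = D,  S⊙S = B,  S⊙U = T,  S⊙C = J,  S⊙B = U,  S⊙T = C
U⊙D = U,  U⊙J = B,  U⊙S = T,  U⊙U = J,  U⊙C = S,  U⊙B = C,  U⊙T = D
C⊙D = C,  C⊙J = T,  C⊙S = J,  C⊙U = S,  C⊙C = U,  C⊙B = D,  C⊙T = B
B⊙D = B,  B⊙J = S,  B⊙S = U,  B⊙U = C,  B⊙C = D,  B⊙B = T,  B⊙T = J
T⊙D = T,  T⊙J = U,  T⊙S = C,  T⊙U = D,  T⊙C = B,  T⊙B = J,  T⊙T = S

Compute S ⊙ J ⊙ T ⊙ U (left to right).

D

S ⊙ J = D
D ⊙ T = T
T ⊙ U = D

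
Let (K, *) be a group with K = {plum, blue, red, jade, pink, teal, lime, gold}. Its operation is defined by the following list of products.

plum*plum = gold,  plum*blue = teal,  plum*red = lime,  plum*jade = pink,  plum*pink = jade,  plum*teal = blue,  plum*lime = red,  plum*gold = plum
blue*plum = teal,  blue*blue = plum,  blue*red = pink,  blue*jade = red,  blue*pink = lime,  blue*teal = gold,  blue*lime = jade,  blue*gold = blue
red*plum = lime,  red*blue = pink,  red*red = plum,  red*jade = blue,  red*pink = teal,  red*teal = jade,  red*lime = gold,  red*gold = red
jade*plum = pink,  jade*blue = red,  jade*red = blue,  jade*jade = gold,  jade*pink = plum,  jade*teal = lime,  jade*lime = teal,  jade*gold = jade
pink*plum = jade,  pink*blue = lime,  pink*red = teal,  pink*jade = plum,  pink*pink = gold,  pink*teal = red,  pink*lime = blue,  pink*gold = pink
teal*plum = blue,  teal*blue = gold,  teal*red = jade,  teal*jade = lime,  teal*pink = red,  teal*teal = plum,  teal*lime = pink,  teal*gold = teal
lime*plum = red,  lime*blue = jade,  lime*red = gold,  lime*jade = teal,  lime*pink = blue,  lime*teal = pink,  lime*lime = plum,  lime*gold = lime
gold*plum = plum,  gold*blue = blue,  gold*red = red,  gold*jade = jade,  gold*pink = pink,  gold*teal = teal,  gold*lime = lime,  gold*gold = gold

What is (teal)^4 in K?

gold

teal^1 = teal
teal^2 = teal * teal = plum
teal^3 = plum * teal = blue
teal^4 = blue * teal = gold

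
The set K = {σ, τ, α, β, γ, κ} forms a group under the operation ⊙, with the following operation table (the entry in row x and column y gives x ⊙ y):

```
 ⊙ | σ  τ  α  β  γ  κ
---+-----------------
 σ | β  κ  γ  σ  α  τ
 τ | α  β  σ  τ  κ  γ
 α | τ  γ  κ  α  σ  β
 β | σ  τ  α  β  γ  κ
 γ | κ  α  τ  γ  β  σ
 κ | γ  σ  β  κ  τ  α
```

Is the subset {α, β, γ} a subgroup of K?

No

α ⊙ α = κ, which is not in {α, β, γ}.
The subset is not closed under ⊙, so it is not a subgroup.
(Structurally, K here is isomorphic to the symmetric group S_3.)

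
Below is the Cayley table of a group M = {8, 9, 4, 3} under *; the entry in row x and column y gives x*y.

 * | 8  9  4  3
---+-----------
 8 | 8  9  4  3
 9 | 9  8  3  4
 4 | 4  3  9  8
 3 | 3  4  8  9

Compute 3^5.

3

3^1 = 3
3^2 = 3*3 = 9
3^3 = 9*3 = 4
3^4 = 4*3 = 8
3^5 = 8*3 = 3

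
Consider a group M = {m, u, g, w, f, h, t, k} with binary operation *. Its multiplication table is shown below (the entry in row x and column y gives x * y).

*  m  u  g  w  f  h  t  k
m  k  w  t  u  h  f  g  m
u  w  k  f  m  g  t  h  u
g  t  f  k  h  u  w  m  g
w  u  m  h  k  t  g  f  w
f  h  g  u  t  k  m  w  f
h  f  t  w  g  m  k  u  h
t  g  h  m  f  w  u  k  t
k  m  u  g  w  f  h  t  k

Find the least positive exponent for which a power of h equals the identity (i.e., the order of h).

2

The identity element is k (its row matches the header).
h^1 = h
h^2 = h * h = k
The first power of h equal to the identity is h^2, so ord(h) = 2.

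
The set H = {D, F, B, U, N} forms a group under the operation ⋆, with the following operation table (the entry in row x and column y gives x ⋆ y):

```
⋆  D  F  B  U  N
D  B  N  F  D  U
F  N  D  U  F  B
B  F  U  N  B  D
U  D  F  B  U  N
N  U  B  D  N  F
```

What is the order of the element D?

The identity element is U (its row matches the header).
D^1 = D
D^2 = D ⋆ D = B
D^3 = B ⋆ D = F
D^4 = F ⋆ D = N
D^5 = N ⋆ D = U
The first power of D equal to the identity is D^5, so ord(D) = 5.
(Structurally, H here is isomorphic to the cyclic group Z_5.)

5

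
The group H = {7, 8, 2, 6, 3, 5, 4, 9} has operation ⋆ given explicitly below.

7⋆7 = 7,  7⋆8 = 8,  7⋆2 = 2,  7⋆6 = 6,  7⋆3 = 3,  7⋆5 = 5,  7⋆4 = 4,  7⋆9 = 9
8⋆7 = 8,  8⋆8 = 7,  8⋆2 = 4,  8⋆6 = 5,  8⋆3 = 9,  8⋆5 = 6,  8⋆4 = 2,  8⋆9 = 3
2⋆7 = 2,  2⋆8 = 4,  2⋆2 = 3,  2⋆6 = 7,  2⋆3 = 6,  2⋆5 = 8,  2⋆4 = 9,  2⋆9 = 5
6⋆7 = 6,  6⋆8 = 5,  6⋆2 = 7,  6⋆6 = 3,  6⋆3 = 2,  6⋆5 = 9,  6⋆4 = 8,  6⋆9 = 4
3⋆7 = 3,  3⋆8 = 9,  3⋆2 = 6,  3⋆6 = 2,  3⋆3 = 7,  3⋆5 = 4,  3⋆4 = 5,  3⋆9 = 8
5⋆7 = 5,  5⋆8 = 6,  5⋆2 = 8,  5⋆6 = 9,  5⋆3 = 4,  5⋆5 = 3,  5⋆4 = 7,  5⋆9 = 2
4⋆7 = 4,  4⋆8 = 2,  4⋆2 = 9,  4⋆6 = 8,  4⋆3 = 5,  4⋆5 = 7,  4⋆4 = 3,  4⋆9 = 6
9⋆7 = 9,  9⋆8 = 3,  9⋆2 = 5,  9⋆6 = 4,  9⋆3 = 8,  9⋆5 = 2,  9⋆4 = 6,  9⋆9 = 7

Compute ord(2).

4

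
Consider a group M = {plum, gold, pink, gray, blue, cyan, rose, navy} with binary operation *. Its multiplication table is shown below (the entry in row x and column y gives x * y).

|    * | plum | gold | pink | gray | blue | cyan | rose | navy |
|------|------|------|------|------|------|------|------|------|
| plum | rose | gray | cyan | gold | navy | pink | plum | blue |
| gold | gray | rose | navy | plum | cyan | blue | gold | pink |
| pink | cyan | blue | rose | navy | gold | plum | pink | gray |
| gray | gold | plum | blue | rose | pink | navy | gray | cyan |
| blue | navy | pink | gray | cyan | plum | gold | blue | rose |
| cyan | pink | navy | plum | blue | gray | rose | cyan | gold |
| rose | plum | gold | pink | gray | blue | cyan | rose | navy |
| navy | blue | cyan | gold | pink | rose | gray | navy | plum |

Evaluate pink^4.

rose

pink^1 = pink
pink^2 = pink * pink = rose
pink^3 = rose * pink = pink
pink^4 = pink * pink = rose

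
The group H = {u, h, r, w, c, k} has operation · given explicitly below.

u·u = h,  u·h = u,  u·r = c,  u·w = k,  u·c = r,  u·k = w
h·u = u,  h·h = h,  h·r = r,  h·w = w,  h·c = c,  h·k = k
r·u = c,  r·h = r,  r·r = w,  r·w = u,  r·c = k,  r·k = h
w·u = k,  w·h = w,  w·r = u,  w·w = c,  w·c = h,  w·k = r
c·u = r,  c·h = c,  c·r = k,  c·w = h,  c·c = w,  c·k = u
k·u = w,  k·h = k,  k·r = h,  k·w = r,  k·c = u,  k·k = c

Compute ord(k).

The identity element is h (its row matches the header).
k^1 = k
k^2 = k·k = c
k^3 = c·k = u
k^4 = u·k = w
k^5 = w·k = r
k^6 = r·k = h
The first power of k equal to the identity is k^6, so ord(k) = 6.

6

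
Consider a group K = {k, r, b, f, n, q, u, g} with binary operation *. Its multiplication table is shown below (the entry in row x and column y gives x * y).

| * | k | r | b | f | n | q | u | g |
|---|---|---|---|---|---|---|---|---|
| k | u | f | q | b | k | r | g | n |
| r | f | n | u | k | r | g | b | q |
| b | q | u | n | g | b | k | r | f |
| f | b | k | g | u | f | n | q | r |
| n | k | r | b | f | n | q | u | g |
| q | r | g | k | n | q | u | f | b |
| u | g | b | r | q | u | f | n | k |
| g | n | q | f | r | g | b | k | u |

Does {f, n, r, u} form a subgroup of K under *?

No

u * r = b, which is not in {f, n, r, u}.
The subset is not closed under *, so it is not a subgroup.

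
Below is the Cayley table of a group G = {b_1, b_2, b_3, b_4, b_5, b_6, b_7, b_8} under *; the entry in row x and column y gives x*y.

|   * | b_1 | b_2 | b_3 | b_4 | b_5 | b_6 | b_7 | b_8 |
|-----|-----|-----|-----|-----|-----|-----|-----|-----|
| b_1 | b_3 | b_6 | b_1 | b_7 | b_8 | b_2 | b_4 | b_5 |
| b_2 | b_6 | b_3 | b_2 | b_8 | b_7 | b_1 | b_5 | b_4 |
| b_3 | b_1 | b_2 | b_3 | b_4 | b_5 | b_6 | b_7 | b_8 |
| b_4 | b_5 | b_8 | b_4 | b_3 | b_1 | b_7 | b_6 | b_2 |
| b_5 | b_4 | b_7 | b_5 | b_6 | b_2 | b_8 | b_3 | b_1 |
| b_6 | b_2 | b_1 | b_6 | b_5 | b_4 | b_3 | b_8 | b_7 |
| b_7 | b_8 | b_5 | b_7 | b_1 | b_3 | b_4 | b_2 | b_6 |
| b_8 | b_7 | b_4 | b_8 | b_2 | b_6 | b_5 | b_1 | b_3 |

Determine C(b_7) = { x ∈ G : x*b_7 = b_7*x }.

Compare row b_7 with column b_7 entry by entry.
b_5*b_7 = b_3 = b_7*b_5, so b_5 commutes with b_7.
b_6*b_7 = b_8 but b_7*b_6 = b_4, so b_6 does not.
Collecting the elements that commute with b_7: C(b_7) = {b_2, b_3, b_5, b_7}.
(Structurally, G here is isomorphic to the dihedral group D_4.)

{b_2, b_3, b_5, b_7}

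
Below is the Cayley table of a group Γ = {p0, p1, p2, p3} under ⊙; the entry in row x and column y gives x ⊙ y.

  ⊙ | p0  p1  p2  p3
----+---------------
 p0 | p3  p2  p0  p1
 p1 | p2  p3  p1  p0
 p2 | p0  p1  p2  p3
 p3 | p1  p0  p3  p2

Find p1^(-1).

First locate the identity: row p2 matches the header, so p2 is the identity.
Scan row p1 for p2: p1 ⊙ p0 = p2. Hence p1^(-1) = p0.

p0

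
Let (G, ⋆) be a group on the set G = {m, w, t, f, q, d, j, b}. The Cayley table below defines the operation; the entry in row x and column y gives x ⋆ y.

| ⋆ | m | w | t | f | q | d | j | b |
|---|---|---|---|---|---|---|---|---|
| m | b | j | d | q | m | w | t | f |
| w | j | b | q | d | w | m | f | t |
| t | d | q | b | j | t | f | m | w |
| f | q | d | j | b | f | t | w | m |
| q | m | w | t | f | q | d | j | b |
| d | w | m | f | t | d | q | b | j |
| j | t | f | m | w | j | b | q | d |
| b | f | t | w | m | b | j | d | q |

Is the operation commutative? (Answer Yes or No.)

Yes

Check whether the table is symmetric across its main diagonal.
Every entry (row x, col y) equals the entry (row y, col x), so G is abelian.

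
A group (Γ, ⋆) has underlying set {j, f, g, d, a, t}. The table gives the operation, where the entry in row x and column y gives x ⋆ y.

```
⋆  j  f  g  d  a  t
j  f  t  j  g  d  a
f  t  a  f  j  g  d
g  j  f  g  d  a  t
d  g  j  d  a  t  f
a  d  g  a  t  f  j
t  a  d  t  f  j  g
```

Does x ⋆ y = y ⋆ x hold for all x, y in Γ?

Yes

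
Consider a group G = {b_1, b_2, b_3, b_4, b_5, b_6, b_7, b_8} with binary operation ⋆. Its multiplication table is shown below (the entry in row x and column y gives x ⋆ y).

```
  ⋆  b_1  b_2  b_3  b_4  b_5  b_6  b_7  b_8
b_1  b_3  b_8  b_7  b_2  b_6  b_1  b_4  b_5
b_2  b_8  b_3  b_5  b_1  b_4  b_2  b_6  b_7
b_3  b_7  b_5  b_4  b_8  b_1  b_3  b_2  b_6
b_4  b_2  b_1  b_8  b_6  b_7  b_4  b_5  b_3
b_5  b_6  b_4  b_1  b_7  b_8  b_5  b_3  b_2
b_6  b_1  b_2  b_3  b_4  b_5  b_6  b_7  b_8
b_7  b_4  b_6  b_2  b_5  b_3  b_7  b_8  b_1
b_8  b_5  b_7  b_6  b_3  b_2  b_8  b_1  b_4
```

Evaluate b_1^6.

b_1^1 = b_1
b_1^2 = b_1 ⋆ b_1 = b_3
b_1^3 = b_3 ⋆ b_1 = b_7
b_1^4 = b_7 ⋆ b_1 = b_4
b_1^5 = b_4 ⋆ b_1 = b_2
b_1^6 = b_2 ⋆ b_1 = b_8
(Structurally, G here is isomorphic to the cyclic group Z_8.)

b_8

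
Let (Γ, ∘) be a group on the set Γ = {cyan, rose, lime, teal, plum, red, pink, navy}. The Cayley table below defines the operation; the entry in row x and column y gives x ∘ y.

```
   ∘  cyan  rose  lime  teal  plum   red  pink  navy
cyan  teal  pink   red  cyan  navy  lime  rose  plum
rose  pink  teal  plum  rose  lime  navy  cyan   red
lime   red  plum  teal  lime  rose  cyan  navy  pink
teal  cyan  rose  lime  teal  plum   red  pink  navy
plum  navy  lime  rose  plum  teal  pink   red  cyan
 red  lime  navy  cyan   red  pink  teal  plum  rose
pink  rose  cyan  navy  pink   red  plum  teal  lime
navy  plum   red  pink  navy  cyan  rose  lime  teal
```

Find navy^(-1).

First locate the identity: row teal matches the header, so teal is the identity.
Scan row navy for teal: navy ∘ navy = teal. Hence navy^(-1) = navy.

navy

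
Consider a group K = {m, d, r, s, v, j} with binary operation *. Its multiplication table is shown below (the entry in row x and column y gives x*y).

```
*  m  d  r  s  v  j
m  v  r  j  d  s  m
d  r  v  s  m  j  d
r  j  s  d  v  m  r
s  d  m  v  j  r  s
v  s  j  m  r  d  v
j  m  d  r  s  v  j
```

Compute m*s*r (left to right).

s

m*s = d
d*r = s
(Structurally, K here is isomorphic to the cyclic group Z_6.)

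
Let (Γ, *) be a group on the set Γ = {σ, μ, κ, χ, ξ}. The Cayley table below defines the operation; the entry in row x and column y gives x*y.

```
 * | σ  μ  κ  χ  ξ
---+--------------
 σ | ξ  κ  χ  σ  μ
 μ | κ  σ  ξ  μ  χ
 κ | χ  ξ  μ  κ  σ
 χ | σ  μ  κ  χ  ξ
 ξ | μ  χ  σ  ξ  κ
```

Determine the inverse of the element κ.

First locate the identity: row χ matches the header, so χ is the identity.
Scan row κ for χ: κ*σ = χ. Hence κ^(-1) = σ.
(Structurally, Γ here is isomorphic to the cyclic group Z_5.)

σ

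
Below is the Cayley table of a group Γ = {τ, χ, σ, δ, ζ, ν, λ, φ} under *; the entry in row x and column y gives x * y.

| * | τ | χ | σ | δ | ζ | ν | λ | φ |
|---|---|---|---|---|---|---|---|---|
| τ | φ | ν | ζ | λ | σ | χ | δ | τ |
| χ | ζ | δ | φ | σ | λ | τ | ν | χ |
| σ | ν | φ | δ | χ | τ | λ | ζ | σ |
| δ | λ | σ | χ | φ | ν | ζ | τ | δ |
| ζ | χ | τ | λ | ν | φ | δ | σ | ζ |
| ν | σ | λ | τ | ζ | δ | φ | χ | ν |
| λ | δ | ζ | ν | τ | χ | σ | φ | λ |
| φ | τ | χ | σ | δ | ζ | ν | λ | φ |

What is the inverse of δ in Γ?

δ

First locate the identity: row φ matches the header, so φ is the identity.
Scan row δ for φ: δ * δ = φ. Hence δ^(-1) = δ.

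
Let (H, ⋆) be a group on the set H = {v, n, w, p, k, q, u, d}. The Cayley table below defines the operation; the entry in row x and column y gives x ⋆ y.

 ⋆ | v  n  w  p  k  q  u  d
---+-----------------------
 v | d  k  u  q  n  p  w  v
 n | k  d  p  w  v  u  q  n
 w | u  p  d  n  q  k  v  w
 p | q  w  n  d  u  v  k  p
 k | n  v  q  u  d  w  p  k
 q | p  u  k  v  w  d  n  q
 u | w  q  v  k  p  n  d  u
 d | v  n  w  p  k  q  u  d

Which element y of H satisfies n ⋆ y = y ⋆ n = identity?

n

First locate the identity: row d matches the header, so d is the identity.
Scan row n for d: n ⋆ n = d. Hence n^(-1) = n.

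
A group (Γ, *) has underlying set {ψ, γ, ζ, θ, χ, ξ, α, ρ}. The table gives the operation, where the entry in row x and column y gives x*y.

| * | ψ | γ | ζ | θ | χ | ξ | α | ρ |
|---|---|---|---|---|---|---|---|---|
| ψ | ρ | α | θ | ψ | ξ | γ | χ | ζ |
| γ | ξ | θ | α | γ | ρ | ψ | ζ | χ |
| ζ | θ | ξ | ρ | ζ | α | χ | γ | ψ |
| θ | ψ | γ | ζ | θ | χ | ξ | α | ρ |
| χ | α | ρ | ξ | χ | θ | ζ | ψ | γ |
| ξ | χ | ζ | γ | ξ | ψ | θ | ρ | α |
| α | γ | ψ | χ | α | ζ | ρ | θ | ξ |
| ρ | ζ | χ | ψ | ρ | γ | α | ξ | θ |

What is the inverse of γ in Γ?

First locate the identity: row θ matches the header, so θ is the identity.
Scan row γ for θ: γ*γ = θ. Hence γ^(-1) = γ.

γ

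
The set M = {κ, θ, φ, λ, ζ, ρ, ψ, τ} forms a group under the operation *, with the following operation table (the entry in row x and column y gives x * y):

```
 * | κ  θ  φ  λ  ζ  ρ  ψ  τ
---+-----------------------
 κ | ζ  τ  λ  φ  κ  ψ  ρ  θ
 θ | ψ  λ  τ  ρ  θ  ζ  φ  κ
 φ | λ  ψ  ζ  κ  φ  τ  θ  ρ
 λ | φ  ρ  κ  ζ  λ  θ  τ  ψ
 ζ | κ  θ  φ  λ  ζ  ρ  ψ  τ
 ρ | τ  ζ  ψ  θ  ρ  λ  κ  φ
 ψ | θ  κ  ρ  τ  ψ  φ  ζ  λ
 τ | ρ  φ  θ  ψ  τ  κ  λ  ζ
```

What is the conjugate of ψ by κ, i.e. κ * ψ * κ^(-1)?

τ

The identity is ζ. In row κ, the entry ζ sits in column κ, so κ^(-1) = κ.
κ * ψ = ρ
ρ * κ = τ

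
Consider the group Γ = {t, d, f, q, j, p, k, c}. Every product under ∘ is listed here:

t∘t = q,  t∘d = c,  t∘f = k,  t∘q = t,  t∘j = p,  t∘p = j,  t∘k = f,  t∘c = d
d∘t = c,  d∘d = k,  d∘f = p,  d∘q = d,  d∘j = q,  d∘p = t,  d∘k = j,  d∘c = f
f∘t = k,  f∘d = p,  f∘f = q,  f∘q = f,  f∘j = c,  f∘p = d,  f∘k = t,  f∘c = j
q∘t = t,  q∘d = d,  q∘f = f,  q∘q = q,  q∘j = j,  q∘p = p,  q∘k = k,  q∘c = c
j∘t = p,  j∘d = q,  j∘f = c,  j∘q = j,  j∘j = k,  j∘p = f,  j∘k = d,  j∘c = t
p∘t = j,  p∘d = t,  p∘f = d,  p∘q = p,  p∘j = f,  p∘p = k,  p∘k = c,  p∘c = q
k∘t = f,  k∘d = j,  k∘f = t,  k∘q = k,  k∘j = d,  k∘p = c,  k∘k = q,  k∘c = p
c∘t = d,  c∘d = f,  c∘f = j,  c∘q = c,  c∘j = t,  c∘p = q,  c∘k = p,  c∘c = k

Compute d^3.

d^1 = d
d^2 = d ∘ d = k
d^3 = k ∘ d = j
(Structurally, Γ here is isomorphic to Z_2 x Z_4.)

j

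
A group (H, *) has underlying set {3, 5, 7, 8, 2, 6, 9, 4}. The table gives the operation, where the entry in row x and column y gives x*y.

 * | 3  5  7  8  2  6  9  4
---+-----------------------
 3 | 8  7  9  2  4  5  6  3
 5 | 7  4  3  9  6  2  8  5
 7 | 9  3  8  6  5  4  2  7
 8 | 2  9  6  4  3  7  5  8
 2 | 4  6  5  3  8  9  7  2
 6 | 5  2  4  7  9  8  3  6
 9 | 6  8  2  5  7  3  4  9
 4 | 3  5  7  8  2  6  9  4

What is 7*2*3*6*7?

7

7*2 = 5
5*3 = 7
7*6 = 4
4*7 = 7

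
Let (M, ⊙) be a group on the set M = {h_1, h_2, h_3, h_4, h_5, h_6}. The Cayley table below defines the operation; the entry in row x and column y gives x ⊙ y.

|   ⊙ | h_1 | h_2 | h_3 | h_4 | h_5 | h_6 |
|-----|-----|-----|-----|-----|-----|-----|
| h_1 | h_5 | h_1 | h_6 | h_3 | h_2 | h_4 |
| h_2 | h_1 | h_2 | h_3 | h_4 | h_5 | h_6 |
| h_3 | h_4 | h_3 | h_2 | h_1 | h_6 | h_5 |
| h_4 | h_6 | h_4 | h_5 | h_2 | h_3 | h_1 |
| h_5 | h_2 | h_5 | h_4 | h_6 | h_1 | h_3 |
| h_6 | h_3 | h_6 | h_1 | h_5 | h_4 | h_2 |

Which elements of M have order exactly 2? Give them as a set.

Identity is h_2. Compute the order of each non-identity element by repeated multiplication:
  h_1: h_1 → h_5 → h_2  (order 3)
  h_3: h_3 → h_2  (order 2)
  h_4: h_4 → h_2  (order 2)
  h_5: h_5 → h_1 → h_2  (order 3)
  h_6: h_6 → h_2  (order 2)
Elements of order 2: {h_3, h_4, h_6}.

{h_3, h_4, h_6}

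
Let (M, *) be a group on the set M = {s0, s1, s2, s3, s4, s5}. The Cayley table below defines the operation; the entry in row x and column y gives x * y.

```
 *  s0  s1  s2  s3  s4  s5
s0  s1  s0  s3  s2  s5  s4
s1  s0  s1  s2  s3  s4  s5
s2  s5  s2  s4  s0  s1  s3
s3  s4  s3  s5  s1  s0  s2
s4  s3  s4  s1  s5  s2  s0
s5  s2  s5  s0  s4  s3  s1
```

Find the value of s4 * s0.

s3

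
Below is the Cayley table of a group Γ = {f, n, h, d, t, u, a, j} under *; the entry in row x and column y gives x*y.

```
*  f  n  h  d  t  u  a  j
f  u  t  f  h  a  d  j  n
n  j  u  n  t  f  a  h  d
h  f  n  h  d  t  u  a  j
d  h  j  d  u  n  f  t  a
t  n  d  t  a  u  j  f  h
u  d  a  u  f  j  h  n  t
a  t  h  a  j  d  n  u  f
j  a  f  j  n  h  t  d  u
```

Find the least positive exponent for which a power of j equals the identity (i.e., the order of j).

The identity element is h (its row matches the header).
j^1 = j
j^2 = j*j = u
j^3 = u*j = t
j^4 = t*j = h
The first power of j equal to the identity is j^4, so ord(j) = 4.
(Structurally, Γ here is isomorphic to the quaternion group Q_8.)

4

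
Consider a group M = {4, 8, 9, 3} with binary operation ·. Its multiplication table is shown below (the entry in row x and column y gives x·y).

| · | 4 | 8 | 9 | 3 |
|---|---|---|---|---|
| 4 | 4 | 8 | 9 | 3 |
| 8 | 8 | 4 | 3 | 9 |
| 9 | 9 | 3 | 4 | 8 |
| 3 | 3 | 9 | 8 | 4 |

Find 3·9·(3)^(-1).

9

The identity is 4. In row 3, the entry 4 sits in column 3, so 3^(-1) = 3.
3·9 = 8
8·3 = 9
(Structurally, M here is isomorphic to the Klein four-group V_4.)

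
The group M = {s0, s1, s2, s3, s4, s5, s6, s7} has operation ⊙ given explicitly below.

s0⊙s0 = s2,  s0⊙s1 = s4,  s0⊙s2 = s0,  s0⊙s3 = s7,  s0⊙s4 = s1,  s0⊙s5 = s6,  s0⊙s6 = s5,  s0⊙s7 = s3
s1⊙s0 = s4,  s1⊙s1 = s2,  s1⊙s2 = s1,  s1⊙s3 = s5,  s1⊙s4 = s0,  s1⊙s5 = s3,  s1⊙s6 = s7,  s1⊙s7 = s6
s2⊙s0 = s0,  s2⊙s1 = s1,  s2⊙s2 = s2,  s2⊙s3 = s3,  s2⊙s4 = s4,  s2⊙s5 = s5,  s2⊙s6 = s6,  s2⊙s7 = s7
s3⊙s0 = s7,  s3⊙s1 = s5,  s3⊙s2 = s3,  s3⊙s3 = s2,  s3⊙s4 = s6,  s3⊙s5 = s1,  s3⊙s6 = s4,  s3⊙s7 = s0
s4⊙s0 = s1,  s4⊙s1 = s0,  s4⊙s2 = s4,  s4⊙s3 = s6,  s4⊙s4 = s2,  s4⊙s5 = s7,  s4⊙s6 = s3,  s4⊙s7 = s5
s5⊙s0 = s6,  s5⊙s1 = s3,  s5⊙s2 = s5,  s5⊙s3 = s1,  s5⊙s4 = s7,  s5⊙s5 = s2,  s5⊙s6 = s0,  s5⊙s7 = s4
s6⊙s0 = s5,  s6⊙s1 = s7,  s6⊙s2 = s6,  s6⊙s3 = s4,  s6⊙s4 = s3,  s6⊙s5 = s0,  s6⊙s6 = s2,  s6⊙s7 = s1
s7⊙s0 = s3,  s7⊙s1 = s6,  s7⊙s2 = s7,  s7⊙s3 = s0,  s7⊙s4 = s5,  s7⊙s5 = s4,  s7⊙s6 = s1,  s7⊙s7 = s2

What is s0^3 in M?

s0^1 = s0
s0^2 = s0 ⊙ s0 = s2
s0^3 = s2 ⊙ s0 = s0

s0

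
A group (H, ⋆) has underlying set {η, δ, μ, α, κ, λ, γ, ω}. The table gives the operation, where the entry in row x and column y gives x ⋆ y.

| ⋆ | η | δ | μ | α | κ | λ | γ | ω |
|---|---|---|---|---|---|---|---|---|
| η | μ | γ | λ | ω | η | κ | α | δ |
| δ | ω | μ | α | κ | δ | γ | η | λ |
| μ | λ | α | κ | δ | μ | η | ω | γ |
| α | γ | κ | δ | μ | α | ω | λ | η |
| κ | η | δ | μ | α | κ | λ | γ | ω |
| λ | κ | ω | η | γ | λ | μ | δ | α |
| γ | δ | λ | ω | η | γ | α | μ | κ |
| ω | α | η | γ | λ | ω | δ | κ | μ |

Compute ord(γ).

4

The identity element is κ (its row matches the header).
γ^1 = γ
γ^2 = γ ⋆ γ = μ
γ^3 = μ ⋆ γ = ω
γ^4 = ω ⋆ γ = κ
The first power of γ equal to the identity is γ^4, so ord(γ) = 4.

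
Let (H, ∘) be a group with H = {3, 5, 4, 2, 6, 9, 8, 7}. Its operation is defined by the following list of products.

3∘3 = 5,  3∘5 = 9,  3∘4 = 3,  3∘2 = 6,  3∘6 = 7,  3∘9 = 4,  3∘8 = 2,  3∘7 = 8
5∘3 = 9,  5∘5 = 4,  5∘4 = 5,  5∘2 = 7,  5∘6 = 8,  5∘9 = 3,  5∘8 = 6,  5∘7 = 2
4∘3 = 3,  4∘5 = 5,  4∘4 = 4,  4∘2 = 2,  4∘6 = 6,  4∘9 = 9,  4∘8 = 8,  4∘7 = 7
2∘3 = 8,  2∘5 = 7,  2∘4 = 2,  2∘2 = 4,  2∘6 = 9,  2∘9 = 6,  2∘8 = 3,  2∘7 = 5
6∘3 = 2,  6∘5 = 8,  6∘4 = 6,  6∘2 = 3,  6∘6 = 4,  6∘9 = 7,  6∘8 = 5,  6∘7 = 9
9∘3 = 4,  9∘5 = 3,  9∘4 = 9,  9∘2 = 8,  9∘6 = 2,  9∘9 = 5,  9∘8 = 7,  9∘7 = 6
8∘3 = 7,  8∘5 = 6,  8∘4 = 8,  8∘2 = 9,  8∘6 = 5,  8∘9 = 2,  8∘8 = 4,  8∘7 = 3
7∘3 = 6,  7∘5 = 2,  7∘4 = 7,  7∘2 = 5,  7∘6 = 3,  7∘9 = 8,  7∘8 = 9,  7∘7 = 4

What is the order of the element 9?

The identity element is 4 (its row matches the header).
9^1 = 9
9^2 = 9 ∘ 9 = 5
9^3 = 5 ∘ 9 = 3
9^4 = 3 ∘ 9 = 4
The first power of 9 equal to the identity is 9^4, so ord(9) = 4.

4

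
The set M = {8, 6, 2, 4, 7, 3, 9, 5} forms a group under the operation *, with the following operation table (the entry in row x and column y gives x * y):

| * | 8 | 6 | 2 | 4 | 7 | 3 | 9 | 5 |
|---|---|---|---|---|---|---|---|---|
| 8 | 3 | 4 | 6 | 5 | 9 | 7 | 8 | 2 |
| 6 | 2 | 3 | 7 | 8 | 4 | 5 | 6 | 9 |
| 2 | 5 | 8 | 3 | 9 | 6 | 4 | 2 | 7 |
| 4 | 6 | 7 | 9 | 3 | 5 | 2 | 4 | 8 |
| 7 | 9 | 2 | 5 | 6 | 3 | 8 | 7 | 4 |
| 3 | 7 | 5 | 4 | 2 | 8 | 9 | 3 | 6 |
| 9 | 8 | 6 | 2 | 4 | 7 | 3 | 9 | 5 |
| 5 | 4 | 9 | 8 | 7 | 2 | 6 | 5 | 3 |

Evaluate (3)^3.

3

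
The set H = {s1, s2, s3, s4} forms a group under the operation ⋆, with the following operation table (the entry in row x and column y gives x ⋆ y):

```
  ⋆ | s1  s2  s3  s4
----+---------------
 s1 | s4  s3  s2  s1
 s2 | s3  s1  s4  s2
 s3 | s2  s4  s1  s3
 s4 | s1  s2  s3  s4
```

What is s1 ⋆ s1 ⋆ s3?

s3

s1 ⋆ s1 = s4
s4 ⋆ s3 = s3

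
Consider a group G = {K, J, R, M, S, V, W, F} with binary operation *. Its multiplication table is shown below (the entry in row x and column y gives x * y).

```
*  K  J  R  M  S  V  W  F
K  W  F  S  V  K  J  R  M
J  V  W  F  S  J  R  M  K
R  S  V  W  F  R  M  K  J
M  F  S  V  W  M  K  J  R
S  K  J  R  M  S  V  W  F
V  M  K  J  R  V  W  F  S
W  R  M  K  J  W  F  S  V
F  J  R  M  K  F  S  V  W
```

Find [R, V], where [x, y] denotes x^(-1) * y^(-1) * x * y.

Identity is S; from the table R^(-1) = K and V^(-1) = F.
K * F = M
M * R = V
V * V = W

W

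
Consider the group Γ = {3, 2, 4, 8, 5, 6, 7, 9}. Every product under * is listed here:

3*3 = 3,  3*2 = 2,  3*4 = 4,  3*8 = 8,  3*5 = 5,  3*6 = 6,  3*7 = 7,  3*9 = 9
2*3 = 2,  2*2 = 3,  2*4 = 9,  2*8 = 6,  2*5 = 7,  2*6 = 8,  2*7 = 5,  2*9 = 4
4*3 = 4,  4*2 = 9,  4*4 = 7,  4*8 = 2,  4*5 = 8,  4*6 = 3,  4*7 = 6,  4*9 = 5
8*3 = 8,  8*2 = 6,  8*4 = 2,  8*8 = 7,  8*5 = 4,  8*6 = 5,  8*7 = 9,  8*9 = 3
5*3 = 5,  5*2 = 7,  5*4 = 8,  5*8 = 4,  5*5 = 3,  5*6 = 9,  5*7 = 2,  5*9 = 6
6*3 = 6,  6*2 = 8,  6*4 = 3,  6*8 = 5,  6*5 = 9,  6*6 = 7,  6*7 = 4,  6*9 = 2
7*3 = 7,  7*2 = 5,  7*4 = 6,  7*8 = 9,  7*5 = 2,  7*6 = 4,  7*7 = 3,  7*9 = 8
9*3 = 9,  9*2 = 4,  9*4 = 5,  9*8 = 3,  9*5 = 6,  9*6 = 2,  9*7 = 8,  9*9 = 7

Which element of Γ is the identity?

3

The identity e satisfies e * x = x for all x, so its row in the table reproduces the column headers.
Row 3 reads: 3, 2, 4, 8, 5, 6, 7, 9 — exactly the header order. So 3 is the identity.
(Structurally, Γ here is isomorphic to Z_2 x Z_4.)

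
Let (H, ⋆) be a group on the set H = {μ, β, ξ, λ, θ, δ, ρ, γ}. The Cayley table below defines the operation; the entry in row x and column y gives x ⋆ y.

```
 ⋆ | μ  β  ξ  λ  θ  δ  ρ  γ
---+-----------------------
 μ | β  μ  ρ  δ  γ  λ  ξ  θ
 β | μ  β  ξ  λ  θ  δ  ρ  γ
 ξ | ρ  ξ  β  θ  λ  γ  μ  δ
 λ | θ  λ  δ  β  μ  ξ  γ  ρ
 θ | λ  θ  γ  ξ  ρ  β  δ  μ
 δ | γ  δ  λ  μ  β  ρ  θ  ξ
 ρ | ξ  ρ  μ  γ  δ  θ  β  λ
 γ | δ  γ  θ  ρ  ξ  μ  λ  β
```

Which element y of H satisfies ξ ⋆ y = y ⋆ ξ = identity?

ξ

First locate the identity: row β matches the header, so β is the identity.
Scan row ξ for β: ξ ⋆ ξ = β. Hence ξ^(-1) = ξ.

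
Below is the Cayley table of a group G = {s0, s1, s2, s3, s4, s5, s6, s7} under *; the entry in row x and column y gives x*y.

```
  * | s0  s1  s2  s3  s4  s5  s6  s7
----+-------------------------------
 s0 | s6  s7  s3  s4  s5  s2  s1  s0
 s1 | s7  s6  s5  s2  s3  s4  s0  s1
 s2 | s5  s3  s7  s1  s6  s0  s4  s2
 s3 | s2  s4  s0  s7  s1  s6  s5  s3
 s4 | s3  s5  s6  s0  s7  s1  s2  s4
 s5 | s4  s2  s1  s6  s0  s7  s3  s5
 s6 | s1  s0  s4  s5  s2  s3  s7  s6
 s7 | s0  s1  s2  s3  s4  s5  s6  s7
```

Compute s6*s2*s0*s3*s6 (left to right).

s6

s6*s2 = s4
s4*s0 = s3
s3*s3 = s7
s7*s6 = s6
(Structurally, G here is isomorphic to the dihedral group D_4.)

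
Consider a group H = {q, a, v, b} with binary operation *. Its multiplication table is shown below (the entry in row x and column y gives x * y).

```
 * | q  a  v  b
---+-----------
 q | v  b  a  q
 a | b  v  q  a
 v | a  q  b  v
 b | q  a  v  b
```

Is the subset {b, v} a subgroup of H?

Yes

{b, v} contains the identity b.
Checking products: every product of two elements of {b, v} (read from the table) lies in {b, v}, so the set is closed.
In a finite group, a nonempty closed subset is a subgroup. So {b, v} ≤ H.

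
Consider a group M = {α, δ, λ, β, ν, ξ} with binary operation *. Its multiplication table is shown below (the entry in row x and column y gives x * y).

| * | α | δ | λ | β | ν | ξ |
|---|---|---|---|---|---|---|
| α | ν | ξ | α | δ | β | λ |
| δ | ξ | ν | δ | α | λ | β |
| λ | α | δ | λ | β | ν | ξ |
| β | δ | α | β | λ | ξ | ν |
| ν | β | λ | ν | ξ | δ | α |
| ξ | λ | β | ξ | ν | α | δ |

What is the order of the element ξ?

The identity element is λ (its row matches the header).
ξ^1 = ξ
ξ^2 = ξ * ξ = δ
ξ^3 = δ * ξ = β
ξ^4 = β * ξ = ν
ξ^5 = ν * ξ = α
ξ^6 = α * ξ = λ
The first power of ξ equal to the identity is ξ^6, so ord(ξ) = 6.
(Structurally, M here is isomorphic to the cyclic group Z_6.)

6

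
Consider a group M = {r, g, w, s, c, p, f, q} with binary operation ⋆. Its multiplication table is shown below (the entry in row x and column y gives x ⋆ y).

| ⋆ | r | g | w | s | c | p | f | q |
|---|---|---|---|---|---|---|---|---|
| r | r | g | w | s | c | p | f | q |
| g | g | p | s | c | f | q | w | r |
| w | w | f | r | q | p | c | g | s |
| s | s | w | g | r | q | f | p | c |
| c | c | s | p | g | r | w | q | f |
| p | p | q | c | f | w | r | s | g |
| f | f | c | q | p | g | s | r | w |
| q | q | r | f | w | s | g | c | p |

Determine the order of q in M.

The identity element is r (its row matches the header).
q^1 = q
q^2 = q ⋆ q = p
q^3 = p ⋆ q = g
q^4 = g ⋆ q = r
The first power of q equal to the identity is q^4, so ord(q) = 4.

4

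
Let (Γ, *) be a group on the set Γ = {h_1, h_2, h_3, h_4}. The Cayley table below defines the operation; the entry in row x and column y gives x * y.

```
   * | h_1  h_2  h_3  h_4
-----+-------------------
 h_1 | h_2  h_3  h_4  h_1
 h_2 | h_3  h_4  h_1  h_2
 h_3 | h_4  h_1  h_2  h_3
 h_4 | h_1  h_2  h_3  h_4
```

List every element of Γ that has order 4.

{h_1, h_3}

Identity is h_4. Compute the order of each non-identity element by repeated multiplication:
  h_1: h_1 → h_2 → h_3 → h_4  (order 4)
  h_2: h_2 → h_4  (order 2)
  h_3: h_3 → h_2 → h_1 → h_4  (order 4)
Elements of order 4: {h_1, h_3}.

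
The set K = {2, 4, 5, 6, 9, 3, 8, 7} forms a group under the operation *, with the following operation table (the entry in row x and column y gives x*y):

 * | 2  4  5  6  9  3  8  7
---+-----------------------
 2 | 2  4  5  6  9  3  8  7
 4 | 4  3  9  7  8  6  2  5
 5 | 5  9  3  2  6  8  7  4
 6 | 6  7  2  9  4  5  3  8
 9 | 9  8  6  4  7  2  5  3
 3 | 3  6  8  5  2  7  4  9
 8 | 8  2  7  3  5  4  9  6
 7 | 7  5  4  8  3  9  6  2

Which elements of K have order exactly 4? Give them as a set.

Identity is 2. Compute the order of each non-identity element by repeated multiplication:
  4: 4 → 3 → 6 → 7 → 5 → 9 → 8 → 2  (order 8)
  5: 5 → 3 → 8 → 7 → 4 → 9 → 6 → 2  (order 8)
  6: 6 → 9 → 4 → 7 → 8 → 3 → 5 → 2  (order 8)
  9: 9 → 7 → 3 → 2  (order 4)
  3: 3 → 7 → 9 → 2  (order 4)
  8: 8 → 9 → 5 → 7 → 6 → 3 → 4 → 2  (order 8)
  7: 7 → 2  (order 2)
Elements of order 4: {3, 9}.
(Structurally, K here is isomorphic to the cyclic group Z_8.)

{3, 9}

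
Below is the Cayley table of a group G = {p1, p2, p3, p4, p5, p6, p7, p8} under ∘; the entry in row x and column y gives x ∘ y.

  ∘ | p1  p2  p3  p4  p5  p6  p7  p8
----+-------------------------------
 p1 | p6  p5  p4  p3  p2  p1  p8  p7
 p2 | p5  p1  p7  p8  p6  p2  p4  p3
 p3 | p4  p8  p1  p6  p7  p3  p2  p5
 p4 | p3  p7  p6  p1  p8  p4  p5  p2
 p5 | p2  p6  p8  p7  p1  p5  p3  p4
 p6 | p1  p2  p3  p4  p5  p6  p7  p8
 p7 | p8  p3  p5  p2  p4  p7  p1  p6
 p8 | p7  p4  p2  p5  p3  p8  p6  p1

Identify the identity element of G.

The identity e satisfies e ∘ x = x for all x, so its row in the table reproduces the column headers.
Row p6 reads: p1, p2, p3, p4, p5, p6, p7, p8 — exactly the header order. So p6 is the identity.

p6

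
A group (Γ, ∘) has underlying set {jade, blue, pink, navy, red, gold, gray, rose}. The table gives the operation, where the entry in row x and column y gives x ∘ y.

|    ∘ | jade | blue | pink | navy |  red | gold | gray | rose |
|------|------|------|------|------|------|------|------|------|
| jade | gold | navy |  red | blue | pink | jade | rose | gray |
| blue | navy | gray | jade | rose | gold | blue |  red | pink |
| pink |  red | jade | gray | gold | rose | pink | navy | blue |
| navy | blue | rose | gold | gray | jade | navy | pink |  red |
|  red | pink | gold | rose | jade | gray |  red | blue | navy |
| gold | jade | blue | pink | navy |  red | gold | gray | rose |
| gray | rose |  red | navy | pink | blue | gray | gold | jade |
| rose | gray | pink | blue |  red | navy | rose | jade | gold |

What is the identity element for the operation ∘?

gold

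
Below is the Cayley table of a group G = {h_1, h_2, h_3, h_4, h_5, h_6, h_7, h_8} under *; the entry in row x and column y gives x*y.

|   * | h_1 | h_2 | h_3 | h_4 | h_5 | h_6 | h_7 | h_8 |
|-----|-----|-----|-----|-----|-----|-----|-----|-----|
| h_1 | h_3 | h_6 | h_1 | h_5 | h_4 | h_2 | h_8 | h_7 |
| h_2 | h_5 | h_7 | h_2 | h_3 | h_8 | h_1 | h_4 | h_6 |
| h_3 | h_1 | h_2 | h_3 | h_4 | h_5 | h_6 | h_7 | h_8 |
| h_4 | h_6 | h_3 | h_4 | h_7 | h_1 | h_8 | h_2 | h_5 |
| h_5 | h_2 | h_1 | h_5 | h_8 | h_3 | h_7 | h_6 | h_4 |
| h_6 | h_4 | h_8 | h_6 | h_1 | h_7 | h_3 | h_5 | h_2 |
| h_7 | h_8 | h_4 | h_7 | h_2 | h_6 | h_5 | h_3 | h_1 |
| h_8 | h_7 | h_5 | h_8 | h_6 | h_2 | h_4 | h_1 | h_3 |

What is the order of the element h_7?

The identity element is h_3 (its row matches the header).
h_7^1 = h_7
h_7^2 = h_7*h_7 = h_3
The first power of h_7 equal to the identity is h_7^2, so ord(h_7) = 2.

2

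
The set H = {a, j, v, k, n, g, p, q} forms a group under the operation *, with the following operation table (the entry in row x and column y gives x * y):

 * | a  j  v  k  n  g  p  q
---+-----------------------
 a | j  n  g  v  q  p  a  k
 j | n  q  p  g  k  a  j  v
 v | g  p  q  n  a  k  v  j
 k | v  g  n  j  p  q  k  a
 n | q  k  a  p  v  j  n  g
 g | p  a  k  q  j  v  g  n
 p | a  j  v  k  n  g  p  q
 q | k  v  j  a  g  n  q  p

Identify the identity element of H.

p

The identity e satisfies e * x = x for all x, so its row in the table reproduces the column headers.
Row p reads: a, j, v, k, n, g, p, q — exactly the header order. So p is the identity.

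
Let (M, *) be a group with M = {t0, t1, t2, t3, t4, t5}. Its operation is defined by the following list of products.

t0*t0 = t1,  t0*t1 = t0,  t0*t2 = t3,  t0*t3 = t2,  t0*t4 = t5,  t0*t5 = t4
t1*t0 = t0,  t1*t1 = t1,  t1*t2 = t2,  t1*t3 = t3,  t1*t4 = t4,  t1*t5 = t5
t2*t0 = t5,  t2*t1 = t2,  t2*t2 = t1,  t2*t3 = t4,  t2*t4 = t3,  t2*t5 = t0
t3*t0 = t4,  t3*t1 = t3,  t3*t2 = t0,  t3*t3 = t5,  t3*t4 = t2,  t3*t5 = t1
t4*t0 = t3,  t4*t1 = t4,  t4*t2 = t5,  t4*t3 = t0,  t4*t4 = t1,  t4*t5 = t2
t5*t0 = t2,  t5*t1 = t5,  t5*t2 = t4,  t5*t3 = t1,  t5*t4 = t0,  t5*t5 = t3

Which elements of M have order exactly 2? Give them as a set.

{t0, t2, t4}

Identity is t1. Compute the order of each non-identity element by repeated multiplication:
  t0: t0 → t1  (order 2)
  t2: t2 → t1  (order 2)
  t3: t3 → t5 → t1  (order 3)
  t4: t4 → t1  (order 2)
  t5: t5 → t3 → t1  (order 3)
Elements of order 2: {t0, t2, t4}.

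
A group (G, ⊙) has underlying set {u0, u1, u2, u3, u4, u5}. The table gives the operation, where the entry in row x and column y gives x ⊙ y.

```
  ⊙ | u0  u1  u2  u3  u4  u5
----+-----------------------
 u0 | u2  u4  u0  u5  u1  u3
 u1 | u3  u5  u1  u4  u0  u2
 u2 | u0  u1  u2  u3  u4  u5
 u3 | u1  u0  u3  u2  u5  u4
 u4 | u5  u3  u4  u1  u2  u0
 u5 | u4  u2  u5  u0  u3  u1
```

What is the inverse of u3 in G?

First locate the identity: row u2 matches the header, so u2 is the identity.
Scan row u3 for u2: u3 ⊙ u3 = u2. Hence u3^(-1) = u3.
(Structurally, G here is isomorphic to the symmetric group S_3.)

u3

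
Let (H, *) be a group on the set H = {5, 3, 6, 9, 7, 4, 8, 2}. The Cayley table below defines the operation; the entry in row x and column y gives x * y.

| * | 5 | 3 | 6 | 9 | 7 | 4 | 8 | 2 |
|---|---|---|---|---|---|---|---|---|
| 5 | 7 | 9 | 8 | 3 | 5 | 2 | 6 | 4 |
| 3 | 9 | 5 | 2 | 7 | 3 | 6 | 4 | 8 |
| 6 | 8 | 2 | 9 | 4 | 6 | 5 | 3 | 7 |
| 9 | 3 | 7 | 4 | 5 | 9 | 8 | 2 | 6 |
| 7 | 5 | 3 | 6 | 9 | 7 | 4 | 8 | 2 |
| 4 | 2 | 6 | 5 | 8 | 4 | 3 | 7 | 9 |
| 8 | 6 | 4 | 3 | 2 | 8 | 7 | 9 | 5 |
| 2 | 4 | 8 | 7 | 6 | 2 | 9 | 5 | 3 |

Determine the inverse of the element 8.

First locate the identity: row 7 matches the header, so 7 is the identity.
Scan row 8 for 7: 8 * 4 = 7. Hence 8^(-1) = 4.

4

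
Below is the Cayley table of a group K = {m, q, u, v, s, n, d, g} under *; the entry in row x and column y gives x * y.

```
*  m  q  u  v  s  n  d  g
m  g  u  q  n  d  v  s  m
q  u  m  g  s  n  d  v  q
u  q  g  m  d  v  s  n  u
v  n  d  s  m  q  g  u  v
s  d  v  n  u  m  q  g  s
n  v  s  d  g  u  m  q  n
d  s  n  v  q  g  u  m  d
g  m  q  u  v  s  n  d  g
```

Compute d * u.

v

Read row d, column u: d * u = v.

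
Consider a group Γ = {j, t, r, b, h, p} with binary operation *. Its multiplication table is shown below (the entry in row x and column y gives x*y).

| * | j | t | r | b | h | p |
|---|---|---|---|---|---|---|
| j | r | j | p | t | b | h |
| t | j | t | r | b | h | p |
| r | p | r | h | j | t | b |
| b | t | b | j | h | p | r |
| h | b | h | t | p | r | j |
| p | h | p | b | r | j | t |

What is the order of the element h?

3

The identity element is t (its row matches the header).
h^1 = h
h^2 = h*h = r
h^3 = r*h = t
The first power of h equal to the identity is h^3, so ord(h) = 3.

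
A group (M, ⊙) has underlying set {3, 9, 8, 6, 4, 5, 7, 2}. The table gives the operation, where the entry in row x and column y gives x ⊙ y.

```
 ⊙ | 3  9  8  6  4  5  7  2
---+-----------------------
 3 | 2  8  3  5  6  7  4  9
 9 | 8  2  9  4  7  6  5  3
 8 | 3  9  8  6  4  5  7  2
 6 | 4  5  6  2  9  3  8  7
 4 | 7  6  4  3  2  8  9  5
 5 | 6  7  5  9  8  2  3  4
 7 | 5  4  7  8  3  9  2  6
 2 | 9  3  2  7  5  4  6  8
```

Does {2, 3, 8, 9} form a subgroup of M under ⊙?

{2, 3, 8, 9} contains the identity 8.
Checking products: every product of two elements of {2, 3, 8, 9} (read from the table) lies in {2, 3, 8, 9}, so the set is closed.
In a finite group, a nonempty closed subset is a subgroup. So {2, 3, 8, 9} ≤ M.

Yes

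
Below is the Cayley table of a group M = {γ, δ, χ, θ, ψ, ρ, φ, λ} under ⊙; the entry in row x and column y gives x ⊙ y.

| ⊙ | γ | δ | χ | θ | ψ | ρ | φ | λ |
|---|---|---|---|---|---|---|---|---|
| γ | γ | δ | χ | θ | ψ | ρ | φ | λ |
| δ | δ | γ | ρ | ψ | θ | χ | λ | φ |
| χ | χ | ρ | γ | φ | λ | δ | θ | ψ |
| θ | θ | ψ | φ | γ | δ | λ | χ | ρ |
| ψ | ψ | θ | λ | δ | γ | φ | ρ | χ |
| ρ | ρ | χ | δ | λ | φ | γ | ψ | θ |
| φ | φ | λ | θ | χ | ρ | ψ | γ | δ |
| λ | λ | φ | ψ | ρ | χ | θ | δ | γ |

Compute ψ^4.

ψ^1 = ψ
ψ^2 = ψ ⊙ ψ = γ
ψ^3 = γ ⊙ ψ = ψ
ψ^4 = ψ ⊙ ψ = γ

γ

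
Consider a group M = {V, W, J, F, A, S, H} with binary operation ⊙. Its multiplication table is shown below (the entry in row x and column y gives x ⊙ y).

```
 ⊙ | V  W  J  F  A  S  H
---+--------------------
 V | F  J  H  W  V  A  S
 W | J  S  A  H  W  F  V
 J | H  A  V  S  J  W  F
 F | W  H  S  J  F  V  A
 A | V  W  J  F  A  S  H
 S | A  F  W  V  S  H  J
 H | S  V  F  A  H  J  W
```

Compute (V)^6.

S

V^1 = V
V^2 = V ⊙ V = F
V^3 = F ⊙ V = W
V^4 = W ⊙ V = J
V^5 = J ⊙ V = H
V^6 = H ⊙ V = S
(Structurally, M here is isomorphic to the cyclic group Z_7.)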